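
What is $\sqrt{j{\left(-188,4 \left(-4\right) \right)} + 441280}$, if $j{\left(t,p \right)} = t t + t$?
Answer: $2 \sqrt{119109} \approx 690.24$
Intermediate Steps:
$j{\left(t,p \right)} = t + t^{2}$ ($j{\left(t,p \right)} = t^{2} + t = t + t^{2}$)
$\sqrt{j{\left(-188,4 \left(-4\right) \right)} + 441280} = \sqrt{- 188 \left(1 - 188\right) + 441280} = \sqrt{\left(-188\right) \left(-187\right) + 441280} = \sqrt{35156 + 441280} = \sqrt{476436} = 2 \sqrt{119109}$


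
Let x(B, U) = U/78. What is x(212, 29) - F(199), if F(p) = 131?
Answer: -10189/78 ≈ -130.63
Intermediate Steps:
x(B, U) = U/78 (x(B, U) = U*(1/78) = U/78)
x(212, 29) - F(199) = (1/78)*29 - 1*131 = 29/78 - 131 = -10189/78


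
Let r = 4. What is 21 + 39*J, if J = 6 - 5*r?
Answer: -525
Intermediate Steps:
J = -14 (J = 6 - 5*4 = 6 - 20 = -14)
21 + 39*J = 21 + 39*(-14) = 21 - 546 = -525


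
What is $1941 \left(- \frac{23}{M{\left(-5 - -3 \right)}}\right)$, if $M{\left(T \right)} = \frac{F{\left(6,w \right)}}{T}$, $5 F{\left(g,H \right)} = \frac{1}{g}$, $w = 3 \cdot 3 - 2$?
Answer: $2678580$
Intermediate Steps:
$w = 7$ ($w = 9 - 2 = 7$)
$F{\left(g,H \right)} = \frac{1}{5 g}$
$M{\left(T \right)} = \frac{1}{30 T}$ ($M{\left(T \right)} = \frac{\frac{1}{5} \cdot \frac{1}{6}}{T} = \frac{1}{30 T}$)
$1941 \left(- \frac{23}{M{\left(-5 - -3 \right)}}\right) = 1941 \left(- \frac{23}{\frac{1}{30} \frac{1}{-5 - -3}}\right) = 1941 \left(- \frac{23}{\frac{1}{30} \frac{1}{-5 + 3}}\right) = 1941 \left(- \frac{23}{\frac{1}{30} \frac{1}{-2}}\right) = 1941 \left(- \frac{23}{\frac{1}{30} \left(- \frac{1}{2}\right)}\right) = 1941 \left(- \frac{23}{- \frac{1}{60}}\right) = 1941 \left(\left(-23\right) \left(-60\right)\right) = 1941 \cdot 1380 = 2678580$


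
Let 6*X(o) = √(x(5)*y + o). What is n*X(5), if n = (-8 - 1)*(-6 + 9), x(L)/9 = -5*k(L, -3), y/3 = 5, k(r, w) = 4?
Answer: -63*I*√55/2 ≈ -233.61*I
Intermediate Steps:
y = 15 (y = 3*5 = 15)
x(L) = -180 (x(L) = 9*(-5*4) = 9*(-20) = -180)
X(o) = √(-2700 + o)/6 (X(o) = √(-180*15 + o)/6 = √(-2700 + o)/6)
n = -27 (n = -9*3 = -27)
n*X(5) = -9*√(-2700 + 5)/2 = -9*√(-2695)/2 = -9*7*I*√55/2 = -63*I*√55/2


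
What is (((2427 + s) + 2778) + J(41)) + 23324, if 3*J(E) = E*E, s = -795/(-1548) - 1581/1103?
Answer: 16555612387/569148 ≈ 29088.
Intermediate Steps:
s = -523501/569148 (s = -795*(-1/1548) - 1581*1/1103 = 265/516 - 1581/1103 = -523501/569148 ≈ -0.91980)
J(E) = E²/3 (J(E) = (E*E)/3 = E²/3)
(((2427 + s) + 2778) + J(41)) + 23324 = (((2427 - 523501/569148) + 2778) + (⅓)*41²) + 23324 = ((1380798695/569148 + 2778) + (⅓)*1681) + 23324 = (2961891839/569148 + 1681/3) + 23324 = 3280804435/569148 + 23324 = 16555612387/569148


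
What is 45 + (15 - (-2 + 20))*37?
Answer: -66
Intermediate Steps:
45 + (15 - (-2 + 20))*37 = 45 + (15 - 1*18)*37 = 45 + (15 - 18)*37 = 45 - 3*37 = 45 - 111 = -66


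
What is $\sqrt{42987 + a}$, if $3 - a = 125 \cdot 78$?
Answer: $2 \sqrt{8310} \approx 182.32$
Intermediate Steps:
$a = -9747$ ($a = 3 - 125 \cdot 78 = 3 - 9750 = -9747$)
$\sqrt{42987 + a} = \sqrt{42987 - 9747} = \sqrt{33240} = 2 \sqrt{8310}$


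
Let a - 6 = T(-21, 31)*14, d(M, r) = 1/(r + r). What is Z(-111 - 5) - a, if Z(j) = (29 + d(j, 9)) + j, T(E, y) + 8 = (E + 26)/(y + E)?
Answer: 217/18 ≈ 12.056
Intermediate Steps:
T(E, y) = -8 + (26 + E)/(E + y) (T(E, y) = -8 + (E + 26)/(y + E) = -8 + (26 + E)/(E + y))
d(M, r) = 1/(2*r)
Z(j) = 523/18 + j (Z(j) = (29 + (1/2)/9) + j = (29 + (1/2)*(1/9)) + j = (29 + 1/18) + j = 523/18 + j)
a = -99 (a = 6 + ((26 - 8*31 - 7*(-21))/(-21 + 31))*14 = 6 + ((26 - 248 + 147)/10)*14 = 6 + ((1/10)*(-75))*14 = 6 - 15/2*14 = 6 - 105 = -99)
Z(-111 - 5) - a = (523/18 + (-111 - 5)) - 1*(-99) = (523/18 - 116) + 99 = -1565/18 + 99 = 217/18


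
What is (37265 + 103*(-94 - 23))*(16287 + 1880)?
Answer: 458062738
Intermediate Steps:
(37265 + 103*(-94 - 23))*(16287 + 1880) = (37265 + 103*(-117))*18167 = (37265 - 12051)*18167 = 25214*18167 = 458062738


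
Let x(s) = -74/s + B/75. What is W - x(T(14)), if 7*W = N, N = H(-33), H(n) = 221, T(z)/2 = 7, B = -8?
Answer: 19406/525 ≈ 36.964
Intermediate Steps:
T(z) = 14 (T(z) = 2*7 = 14)
N = 221
x(s) = -8/75 - 74/s (x(s) = -74/s - 8/75 = -8/75 - 74/s)
W = 221/7 (W = (⅐)*221 = 221/7 ≈ 31.571)
W - x(T(14)) = 221/7 - (-8/75 - 74/14) = 221/7 - (-8/75 - 74*1/14) = 221/7 - (-8/75 - 37/7) = 221/7 - 1*(-2831/525) = 221/7 + 2831/525 = 19406/525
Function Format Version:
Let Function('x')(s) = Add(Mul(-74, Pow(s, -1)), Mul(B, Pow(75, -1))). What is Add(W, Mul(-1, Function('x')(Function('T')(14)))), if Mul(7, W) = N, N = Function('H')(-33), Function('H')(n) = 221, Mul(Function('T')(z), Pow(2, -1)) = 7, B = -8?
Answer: Rational(19406, 525) ≈ 36.964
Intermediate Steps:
Function('T')(z) = 14 (Function('T')(z) = Mul(2, 7) = 14)
N = 221
Function('x')(s) = Add(Rational(-8, 75), Mul(-74, Pow(s, -1))) (Function('x')(s) = Add(Mul(-74, Pow(s, -1)), Mul(-8, Pow(75, -1))) = Add(Mul(-74, Pow(s, -1)), Mul(-8, Rational(1, 75))) = Add(Mul(-74, Pow(s, -1)), Rational(-8, 75)) = Add(Rational(-8, 75), Mul(-74, Pow(s, -1))))
W = Rational(221, 7) (W = Mul(Rational(1, 7), 221) = Rational(221, 7) ≈ 31.571)
Add(W, Mul(-1, Function('x')(Function('T')(14)))) = Add(Rational(221, 7), Mul(-1, Add(Rational(-8, 75), Mul(-74, Pow(14, -1))))) = Add(Rational(221, 7), Mul(-1, Add(Rational(-8, 75), Mul(-74, Rational(1, 14))))) = Add(Rational(221, 7), Mul(-1, Add(Rational(-8, 75), Rational(-37, 7)))) = Add(Rational(221, 7), Mul(-1, Rational(-2831, 525))) = Add(Rational(221, 7), Rational(2831, 525)) = Rational(19406, 525)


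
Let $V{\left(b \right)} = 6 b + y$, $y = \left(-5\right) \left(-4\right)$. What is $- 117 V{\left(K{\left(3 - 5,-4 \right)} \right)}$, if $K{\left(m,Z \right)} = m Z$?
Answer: $-7956$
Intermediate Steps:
$y = 20$
$K{\left(m,Z \right)} = Z m$
$V{\left(b \right)} = 20 + 6 b$ ($V{\left(b \right)} = 6 b + 20 = 20 + 6 b$)
$- 117 V{\left(K{\left(3 - 5,-4 \right)} \right)} = - 117 \left(20 + 6 \left(- 4 \left(3 - 5\right)\right)\right) = - 117 \left(20 + 6 \left(\left(-4\right) \left(-2\right)\right)\right) = - 117 \left(20 + 6 \cdot 8\right) = - 117 \left(20 + 48\right) = \left(-117\right) 68 = -7956$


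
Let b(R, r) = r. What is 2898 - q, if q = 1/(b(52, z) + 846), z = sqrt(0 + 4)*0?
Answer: 2451707/846 ≈ 2898.0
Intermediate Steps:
z = 0 (z = sqrt(4)*0 = 2*0 = 0)
q = 1/846 (q = 1/(0 + 846) = 1/846 ≈ 0.0011820)
2898 - q = 2898 - 1*1/846 = 2898 - 1/846 = 2451707/846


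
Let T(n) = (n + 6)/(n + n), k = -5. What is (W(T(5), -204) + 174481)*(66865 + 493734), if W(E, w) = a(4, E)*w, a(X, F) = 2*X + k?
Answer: 97470787531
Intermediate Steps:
a(X, F) = -5 + 2*X (a(X, F) = 2*X - 5 = -5 + 2*X)
T(n) = (6 + n)/(2*n) (T(n) = (6 + n)/((2*n)) = (6 + n)*(1/(2*n)) = (6 + n)/(2*n))
W(E, w) = 3*w (W(E, w) = (-5 + 2*4)*w = (-5 + 8)*w = 3*w)
(W(T(5), -204) + 174481)*(66865 + 493734) = (3*(-204) + 174481)*(66865 + 493734) = (-612 + 174481)*560599 = 173869*560599 = 97470787531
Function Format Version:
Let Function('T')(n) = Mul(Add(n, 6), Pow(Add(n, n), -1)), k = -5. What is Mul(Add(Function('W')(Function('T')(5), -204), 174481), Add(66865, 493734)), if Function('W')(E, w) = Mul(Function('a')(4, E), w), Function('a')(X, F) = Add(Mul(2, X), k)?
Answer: 97470787531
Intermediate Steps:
Function('a')(X, F) = Add(-5, Mul(2, X)) (Function('a')(X, F) = Add(Mul(2, X), -5) = Add(-5, Mul(2, X)))
Function('T')(n) = Mul(Rational(1, 2), Pow(n, -1), Add(6, n)) (Function('T')(n) = Mul(Add(6, n), Pow(Mul(2, n), -1)) = Mul(Add(6, n), Mul(Rational(1, 2), Pow(n, -1))) = Mul(Rational(1, 2), Pow(n, -1), Add(6, n)))
Function('W')(E, w) = Mul(3, w) (Function('W')(E, w) = Mul(Add(-5, Mul(2, 4)), w) = Mul(Add(-5, 8), w) = Mul(3, w))
Mul(Add(Function('W')(Function('T')(5), -204), 174481), Add(66865, 493734)) = Mul(Add(Mul(3, -204), 174481), Add(66865, 493734)) = Mul(Add(-612, 174481), 560599) = Mul(173869, 560599) = 97470787531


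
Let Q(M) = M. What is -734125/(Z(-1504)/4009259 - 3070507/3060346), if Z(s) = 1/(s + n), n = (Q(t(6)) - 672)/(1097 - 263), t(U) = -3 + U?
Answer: 3768155862016573909796250/5149895374784755043 ≈ 7.3170e+5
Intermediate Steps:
n = -223/278 (n = ((-3 + 6) - 672)/(1097 - 263) = (3 - 672)/834 = -669*1/834 = -223/278 ≈ -0.80216)
Z(s) = 1/(-223/278 + s) (Z(s) = 1/(s - 223/278) = 1/(-223/278 + s))
-734125/(Z(-1504)/4009259 - 3070507/3060346) = -734125/((278/(-223 + 278*(-1504)))/4009259 - 3070507/3060346) = -734125/((278/(-223 - 418112))*(1/4009259) - 3070507*1/3060346) = -734125/((278/(-418335))*(1/4009259) - 3070507/3060346) = -734125/((278*(-1/418335))*(1/4009259) - 3070507/3060346) = -734125/(-278/418335*1/4009259 - 3070507/3060346) = -734125/(-278/1677213363765 - 3070507/3060346) = -734125/(-5149895374784755043/5132853208944762690) = -734125*(-5132853208944762690/5149895374784755043) = 3768155862016573909796250/5149895374784755043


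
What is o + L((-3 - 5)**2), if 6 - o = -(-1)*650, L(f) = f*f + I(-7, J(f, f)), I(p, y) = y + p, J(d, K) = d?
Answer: 3509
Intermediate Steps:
I(p, y) = p + y
L(f) = -7 + f + f**2 (L(f) = f*f + (-7 + f) = f**2 + (-7 + f) = -7 + f + f**2)
o = -644 (o = 6 - (-1)*(-1*650) = 6 - (-1)*(-650) = 6 - 1*650 = 6 - 650 = -644)
o + L((-3 - 5)**2) = -644 + (-7 + (-3 - 5)**2 + ((-3 - 5)**2)**2) = -644 + (-7 + (-8)**2 + ((-8)**2)**2) = -644 + (-7 + 64 + 64**2) = -644 + (-7 + 64 + 4096) = -644 + 4153 = 3509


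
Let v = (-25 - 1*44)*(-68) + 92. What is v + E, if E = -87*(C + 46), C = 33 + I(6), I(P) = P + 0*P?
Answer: -2611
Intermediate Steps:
I(P) = P (I(P) = P + 0 = P)
C = 39 (C = 33 + 6 = 39)
v = 4784 (v = (-25 - 44)*(-68) + 92 = -69*(-68) + 92 = 4692 + 92 = 4784)
E = -7395 (E = -87*(39 + 46) = -87*85 = -7395)
v + E = 4784 - 7395 = -2611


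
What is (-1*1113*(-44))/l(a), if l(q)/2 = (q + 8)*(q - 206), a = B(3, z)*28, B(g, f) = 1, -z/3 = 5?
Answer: -4081/1068 ≈ -3.8212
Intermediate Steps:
z = -15 (z = -3*5 = -15)
a = 28 (a = 1*28 = 28)
l(q) = 2*(-206 + q)*(8 + q) (l(q) = 2*((q + 8)*(q - 206)) = 2*((8 + q)*(-206 + q)) = 2*((-206 + q)*(8 + q)) = 2*(-206 + q)*(8 + q))
(-1*1113*(-44))/l(a) = (-1*1113*(-44))/(-3296 - 396*28 + 2*28²) = (-1113*(-44))/(-3296 - 11088 + 2*784) = 48972/(-3296 - 11088 + 1568) = 48972/(-12816) = 48972*(-1/12816) = -4081/1068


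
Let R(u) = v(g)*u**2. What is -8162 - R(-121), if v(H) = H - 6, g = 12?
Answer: -96008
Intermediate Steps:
v(H) = -6 + H
R(u) = 6*u**2 (R(u) = (-6 + 12)*u**2 = 6*u**2)
-8162 - R(-121) = -8162 - 6*(-121)**2 = -8162 - 6*14641 = -8162 - 1*87846 = -8162 - 87846 = -96008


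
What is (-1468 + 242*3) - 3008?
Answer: -3750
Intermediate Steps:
(-1468 + 242*3) - 3008 = (-1468 + 726) - 3008 = -742 - 3008 = -3750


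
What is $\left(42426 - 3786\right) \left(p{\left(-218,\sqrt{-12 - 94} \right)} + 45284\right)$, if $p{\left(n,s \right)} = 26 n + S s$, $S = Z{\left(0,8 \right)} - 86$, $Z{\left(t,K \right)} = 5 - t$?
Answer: $1530762240 - 3129840 i \sqrt{106} \approx 1.5308 \cdot 10^{9} - 3.2224 \cdot 10^{7} i$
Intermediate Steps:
$S = -81$ ($S = \left(5 - 0\right) - 86 = \left(5 + 0\right) - 86 = 5 - 86 = -81$)
$p{\left(n,s \right)} = - 81 s + 26 n$ ($p{\left(n,s \right)} = 26 n - 81 s = - 81 s + 26 n$)
$\left(42426 - 3786\right) \left(p{\left(-218,\sqrt{-12 - 94} \right)} + 45284\right) = \left(42426 - 3786\right) \left(\left(- 81 \sqrt{-12 - 94} + 26 \left(-218\right)\right) + 45284\right) = 38640 \left(\left(- 81 \sqrt{-106} - 5668\right) + 45284\right) = 38640 \left(\left(- 81 i \sqrt{106} - 5668\right) + 45284\right) = 38640 \left(\left(-5668 - 81 i \sqrt{106}\right) + 45284\right) = 38640 \left(39616 - 81 i \sqrt{106}\right) = 1530762240 - 3129840 i \sqrt{106}$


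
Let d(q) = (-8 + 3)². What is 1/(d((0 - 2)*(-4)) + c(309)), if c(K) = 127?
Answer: 1/152 ≈ 0.0065789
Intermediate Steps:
d(q) = 25 (d(q) = (-5)² = 25)
1/(d((0 - 2)*(-4)) + c(309)) = 1/(25 + 127) = 1/152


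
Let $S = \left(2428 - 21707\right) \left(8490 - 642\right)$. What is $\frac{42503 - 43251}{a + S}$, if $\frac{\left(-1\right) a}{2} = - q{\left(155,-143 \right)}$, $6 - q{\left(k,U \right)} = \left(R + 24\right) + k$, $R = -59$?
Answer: $\frac{187}{37825455} \approx 4.9438 \cdot 10^{-6}$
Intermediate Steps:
$q{\left(k,U \right)} = 41 - k$ ($q{\left(k,U \right)} = 6 - \left(\left(-59 + 24\right) + k\right) = 6 - \left(-35 + k\right) = 41 - k$)
$S = -151301592$ ($S = \left(-19279\right) 7848 = -151301592$)
$a = -228$ ($a = - 2 \left(- (41 - 155)\right) = - 2 \left(\left(-1\right) \left(-114\right)\right) = \left(-2\right) 114 = -228$)
$\frac{42503 - 43251}{a + S} = \frac{42503 - 43251}{-228 - 151301592} = - \frac{748}{-151301820} = \left(-748\right) \left(- \frac{1}{151301820}\right) = \frac{187}{37825455}$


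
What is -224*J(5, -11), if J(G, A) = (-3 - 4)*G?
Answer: 7840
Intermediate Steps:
J(G, A) = -7*G
-224*J(5, -11) = -(-1568)*5 = -224*(-35) = 7840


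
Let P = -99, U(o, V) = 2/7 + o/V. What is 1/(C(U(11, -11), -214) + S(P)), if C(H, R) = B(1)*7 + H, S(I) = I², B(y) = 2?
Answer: 7/68700 ≈ 0.00010189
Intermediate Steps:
U(o, V) = 2/7 + o/V (U(o, V) = 2*(⅐) + o/V = 2/7 + o/V)
C(H, R) = 14 + H (C(H, R) = 2*7 + H = 14 + H)
1/(C(U(11, -11), -214) + S(P)) = 1/((14 + (2/7 + 11/(-11))) + (-99)²) = 1/((14 + (2/7 + 11*(-1/11))) + 9801) = 1/((14 + (2/7 - 1)) + 9801) = 1/((14 - 5/7) + 9801) = 1/(93/7 + 9801) = 1/(68700/7) = 7/68700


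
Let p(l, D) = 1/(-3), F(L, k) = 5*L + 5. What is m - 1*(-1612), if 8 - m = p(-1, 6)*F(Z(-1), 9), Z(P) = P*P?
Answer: 4870/3 ≈ 1623.3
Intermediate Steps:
Z(P) = P²
F(L, k) = 5 + 5*L
p(l, D) = -⅓
m = 34/3 (m = 8 - (-1)*(5 + 5*(-1)²)/3 = 8 - (-1)*(5 + 5*1)/3 = 8 - (-1)*(5 + 5)/3 = 8 - (-1)*10/3 = 8 - 1*(-10/3) = 8 + 10/3 = 34/3 ≈ 11.333)
m - 1*(-1612) = 34/3 - 1*(-1612) = 34/3 + 1612 = 4870/3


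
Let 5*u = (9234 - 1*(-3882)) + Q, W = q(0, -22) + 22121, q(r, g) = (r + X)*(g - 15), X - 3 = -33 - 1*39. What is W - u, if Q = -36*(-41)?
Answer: 108778/5 ≈ 21756.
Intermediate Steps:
X = -69 (X = 3 + (-33 - 1*39) = 3 + (-33 - 39) = 3 - 72 = -69)
q(r, g) = (-69 + r)*(-15 + g) (q(r, g) = (r - 69)*(g - 15) = (-69 + r)*(-15 + g))
Q = 1476
W = 24674 (W = (1035 - 69*(-22) - 15*0 - 22*0) + 22121 = (1035 + 1518 + 0 + 0) + 22121 = 2553 + 22121 = 24674)
u = 14592/5 (u = ((9234 - 1*(-3882)) + 1476)/5 = ((9234 + 3882) + 1476)/5 = (13116 + 1476)/5 = (1/5)*14592 = 14592/5 ≈ 2918.4)
W - u = 24674 - 1*14592/5 = 24674 - 14592/5 = 108778/5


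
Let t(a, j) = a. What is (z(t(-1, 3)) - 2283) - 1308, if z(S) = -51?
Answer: -3642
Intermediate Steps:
(z(t(-1, 3)) - 2283) - 1308 = (-51 - 2283) - 1308 = -2334 - 1308 = -3642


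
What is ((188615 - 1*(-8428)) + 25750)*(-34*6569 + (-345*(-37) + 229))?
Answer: -46864953136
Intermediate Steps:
((188615 - 1*(-8428)) + 25750)*(-34*6569 + (-345*(-37) + 229)) = ((188615 + 8428) + 25750)*(-223346 + (12765 + 229)) = (197043 + 25750)*(-223346 + 12994) = 222793*(-210352) = -46864953136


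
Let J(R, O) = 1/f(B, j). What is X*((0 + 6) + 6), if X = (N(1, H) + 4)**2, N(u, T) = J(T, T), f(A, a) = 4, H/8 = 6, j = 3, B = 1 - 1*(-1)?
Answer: 867/4 ≈ 216.75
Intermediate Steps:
B = 2 (B = 1 + 1 = 2)
H = 48 (H = 8*6 = 48)
J(R, O) = 1/4
N(u, T) = 1/4
X = 289/16 (X = (1/4 + 4)**2 = (17/4)**2 = 289/16 ≈ 18.063)
X*((0 + 6) + 6) = 289*((0 + 6) + 6)/16 = 289*(6 + 6)/16 = (289/16)*12 = 867/4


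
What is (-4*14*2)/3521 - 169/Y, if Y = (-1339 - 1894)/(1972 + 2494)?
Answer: 379589534/1626199 ≈ 233.42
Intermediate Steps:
Y = -3233/4466 ≈ -0.72391
(-4*14*2)/3521 - 169/Y = (-4*14*2)/3521 - 169/(-3233/4466) = -56*2*(1/3521) - 169*(-4466/3233) = -112*1/3521 + 754754/3233 = -16/503 + 754754/3233 = 379589534/1626199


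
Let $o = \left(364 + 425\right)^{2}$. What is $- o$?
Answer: $-622521$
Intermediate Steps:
$o = 622521$ ($o = 789^{2} = 622521$)
$- o = \left(-1\right) 622521 = -622521$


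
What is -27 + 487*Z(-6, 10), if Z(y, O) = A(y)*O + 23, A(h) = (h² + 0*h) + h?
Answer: 157274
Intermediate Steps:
A(h) = h + h² (A(h) = (h² + 0) + h = h² + h = h + h²)
Z(y, O) = 23 + O*y*(1 + y) (Z(y, O) = (y*(1 + y))*O + 23 = O*y*(1 + y) + 23 = 23 + O*y*(1 + y))
-27 + 487*Z(-6, 10) = -27 + 487*(23 + 10*(-6)*(1 - 6)) = -27 + 487*(23 + 10*(-6)*(-5)) = -27 + 487*(23 + 300) = -27 + 487*323 = -27 + 157301 = 157274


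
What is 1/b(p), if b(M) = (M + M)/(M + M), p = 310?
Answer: 1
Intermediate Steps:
b(M) = 1 (b(M) = (2*M)/((2*M)) = (2*M)*(1/(2*M)) = 1)
1/b(p) = 1/1 = 1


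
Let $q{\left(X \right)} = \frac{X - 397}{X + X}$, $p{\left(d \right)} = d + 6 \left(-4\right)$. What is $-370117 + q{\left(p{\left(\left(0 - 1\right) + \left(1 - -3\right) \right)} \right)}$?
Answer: $- \frac{7772248}{21} \approx -3.7011 \cdot 10^{5}$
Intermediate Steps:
$p{\left(d \right)} = -24 + d$ ($p{\left(d \right)} = d - 24 = -24 + d$)
$q{\left(X \right)} = \frac{-397 + X}{2 X}$
$-370117 + q{\left(p{\left(\left(0 - 1\right) + \left(1 - -3\right) \right)} \right)} = -370117 + \frac{-397 + \left(-24 + \left(\left(0 - 1\right) + \left(1 - -3\right)\right)\right)}{2 \left(-24 + \left(\left(0 - 1\right) + \left(1 - -3\right)\right)\right)} = -370117 + \frac{-397 + \left(-24 + \left(-1 + \left(1 + 3\right)\right)\right)}{2 \left(-24 + \left(-1 + \left(1 + 3\right)\right)\right)} = -370117 + \frac{-397 + \left(-24 + \left(-1 + 4\right)\right)}{2 \left(-24 + \left(-1 + 4\right)\right)} = -370117 + \frac{-397 + \left(-24 + 3\right)}{2 \left(-24 + 3\right)} = -370117 + \frac{-397 - 21}{2 \left(-21\right)} = -370117 + \frac{1}{2} \left(- \frac{1}{21}\right) \left(-418\right) = -370117 + \frac{209}{21} = - \frac{7772248}{21}$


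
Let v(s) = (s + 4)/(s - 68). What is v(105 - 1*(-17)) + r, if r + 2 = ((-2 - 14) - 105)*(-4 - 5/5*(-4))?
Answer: ⅓ ≈ 0.33333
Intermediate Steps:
v(s) = (4 + s)/(-68 + s)
r = -2 (r = -2 + ((-2 - 14) - 105)*(-4 - 5/5*(-4)) = -2 + (-16 - 105)*(-4 - 5*⅕*(-4)) = -2 - 121*(-4 - 1*(-4)) = -2 - 121*(-4 + 4) = -2 - 121*0 = -2 + 0 = -2)
v(105 - 1*(-17)) + r = (4 + (105 - 1*(-17)))/(-68 + (105 - 1*(-17))) - 2 = (4 + (105 + 17))/(-68 + (105 + 17)) - 2 = (4 + 122)/(-68 + 122) - 2 = 126/54 - 2 = (1/54)*126 - 2 = 7/3 - 2 = ⅓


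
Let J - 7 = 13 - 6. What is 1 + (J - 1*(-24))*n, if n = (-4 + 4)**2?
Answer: 1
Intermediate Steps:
J = 14 (J = 7 + (13 - 6) = 7 + 7 = 14)
n = 0 (n = 0**2 = 0)
1 + (J - 1*(-24))*n = 1 + (14 - 1*(-24))*0 = 1 + (14 + 24)*0 = 1 + 38*0 = 1 + 0 = 1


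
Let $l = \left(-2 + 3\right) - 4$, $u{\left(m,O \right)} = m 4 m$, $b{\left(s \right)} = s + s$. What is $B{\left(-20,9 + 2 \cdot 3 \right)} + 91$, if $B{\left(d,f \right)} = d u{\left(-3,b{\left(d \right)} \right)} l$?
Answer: $2251$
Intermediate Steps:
$b{\left(s \right)} = 2 s$
$u{\left(m,O \right)} = 4 m^{2}$ ($u{\left(m,O \right)} = 4 m m = 4 m^{2}$)
$l = -3$ ($l = 1 - 4 = -3$)
$B{\left(d,f \right)} = - 108 d$ ($B{\left(d,f \right)} = d 4 \left(-3\right)^{2} \left(-3\right) = d 4 \cdot 9 \left(-3\right) = d 36 \left(-3\right) = 36 d \left(-3\right) = - 108 d$)
$B{\left(-20,9 + 2 \cdot 3 \right)} + 91 = \left(-108\right) \left(-20\right) + 91 = 2160 + 91 = 2251$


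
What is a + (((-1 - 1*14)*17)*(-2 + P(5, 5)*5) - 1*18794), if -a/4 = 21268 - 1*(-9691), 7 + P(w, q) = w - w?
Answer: -133195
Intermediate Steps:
P(w, q) = -7 (P(w, q) = -7 + (w - w) = -7 + 0 = -7)
a = -123836 (a = -4*(21268 - 1*(-9691)) = -4*(21268 + 9691) = -4*30959 = -123836)
a + (((-1 - 1*14)*17)*(-2 + P(5, 5)*5) - 1*18794) = -123836 + (((-1 - 1*14)*17)*(-2 - 7*5) - 1*18794) = -123836 + (((-1 - 14)*17)*(-2 - 35) - 18794) = -123836 + (-15*17*(-37) - 18794) = -123836 + (-255*(-37) - 18794) = -123836 + (9435 - 18794) = -123836 - 9359 = -133195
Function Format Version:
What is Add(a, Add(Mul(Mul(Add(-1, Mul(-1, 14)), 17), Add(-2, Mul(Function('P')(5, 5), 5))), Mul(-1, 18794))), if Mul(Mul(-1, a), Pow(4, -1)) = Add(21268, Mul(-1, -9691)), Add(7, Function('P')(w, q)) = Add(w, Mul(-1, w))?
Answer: -133195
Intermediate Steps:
Function('P')(w, q) = -7 (Function('P')(w, q) = Add(-7, Add(w, Mul(-1, w))) = Add(-7, 0) = -7)
a = -123836 (a = Mul(-4, Add(21268, Mul(-1, -9691))) = Mul(-4, Add(21268, 9691)) = Mul(-4, 30959) = -123836)
Add(a, Add(Mul(Mul(Add(-1, Mul(-1, 14)), 17), Add(-2, Mul(Function('P')(5, 5), 5))), Mul(-1, 18794))) = Add(-123836, Add(Mul(Mul(Add(-1, Mul(-1, 14)), 17), Add(-2, Mul(-7, 5))), Mul(-1, 18794))) = Add(-123836, Add(Mul(Mul(Add(-1, -14), 17), Add(-2, -35)), -18794)) = Add(-123836, Add(Mul(Mul(-15, 17), -37), -18794)) = Add(-123836, Add(Mul(-255, -37), -18794)) = Add(-123836, Add(9435, -18794)) = Add(-123836, -9359) = -133195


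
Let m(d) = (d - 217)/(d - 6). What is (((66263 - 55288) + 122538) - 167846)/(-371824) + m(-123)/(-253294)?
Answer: 560850907099/6074660842512 ≈ 0.092326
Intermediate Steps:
m(d) = (-217 + d)/(-6 + d)
(((66263 - 55288) + 122538) - 167846)/(-371824) + m(-123)/(-253294) = (((66263 - 55288) + 122538) - 167846)/(-371824) + ((-217 - 123)/(-6 - 123))/(-253294) = ((10975 + 122538) - 167846)*(-1/371824) + (-340/(-129))*(-1/253294) = (133513 - 167846)*(-1/371824) - 1/129*(-340)*(-1/253294) = -34333*(-1/371824) + (340/129)*(-1/253294) = 34333/371824 - 170/16337463 = 560850907099/6074660842512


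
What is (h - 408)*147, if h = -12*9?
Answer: -75852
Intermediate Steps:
h = -108
(h - 408)*147 = (-108 - 408)*147 = -516*147 = -75852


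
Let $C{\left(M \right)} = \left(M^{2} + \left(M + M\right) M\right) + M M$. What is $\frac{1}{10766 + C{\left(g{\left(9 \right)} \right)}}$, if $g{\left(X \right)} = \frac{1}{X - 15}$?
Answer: $\frac{9}{96895} \approx 9.2884 \cdot 10^{-5}$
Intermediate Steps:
$g{\left(X \right)} = \frac{1}{-15 + X}$
$C{\left(M \right)} = 4 M^{2}$ ($C{\left(M \right)} = \left(M^{2} + 2 M M\right) + M^{2} = \left(M^{2} + 2 M^{2}\right) + M^{2} = 3 M^{2} + M^{2} = 4 M^{2}$)
$\frac{1}{10766 + C{\left(g{\left(9 \right)} \right)}} = \frac{1}{10766 + 4 \left(\frac{1}{-15 + 9}\right)^{2}} = \frac{1}{10766 + 4 \left(\frac{1}{-6}\right)^{2}} = \frac{1}{10766 + 4 \left(- \frac{1}{6}\right)^{2}} = \frac{1}{10766 + 4 \cdot \frac{1}{36}} = \frac{1}{10766 + \frac{1}{9}} = \frac{1}{\frac{96895}{9}} = \frac{9}{96895}$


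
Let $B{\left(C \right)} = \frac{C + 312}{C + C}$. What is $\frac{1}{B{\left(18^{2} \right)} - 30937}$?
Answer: $- \frac{54}{1670545} \approx -3.2325 \cdot 10^{-5}$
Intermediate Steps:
$B{\left(C \right)} = \frac{312 + C}{2 C}$
$\frac{1}{B{\left(18^{2} \right)} - 30937} = \frac{1}{\frac{312 + 18^{2}}{2 \cdot 18^{2}} - 30937} = \frac{1}{\frac{312 + 324}{2 \cdot 324} - 30937} = \frac{1}{\frac{1}{2} \cdot \frac{1}{324} \cdot 636 - 30937} = \frac{1}{\frac{53}{54} - 30937} = \frac{1}{- \frac{1670545}{54}} = - \frac{54}{1670545}$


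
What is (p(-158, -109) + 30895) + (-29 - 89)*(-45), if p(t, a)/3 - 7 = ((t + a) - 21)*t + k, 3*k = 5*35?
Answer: 172913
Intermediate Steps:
k = 175/3 (k = (5*35)/3 = (1/3)*175 = 175/3 ≈ 58.333)
p(t, a) = 196 + 3*t*(-21 + a + t) (p(t, a) = 21 + 3*(((t + a) - 21)*t + 175/3) = 21 + 3*(((a + t) - 21)*t + 175/3) = 21 + 3*((-21 + a + t)*t + 175/3) = 21 + 3*(t*(-21 + a + t) + 175/3) = 21 + 3*(175/3 + t*(-21 + a + t)) = 21 + (175 + 3*t*(-21 + a + t)) = 196 + 3*t*(-21 + a + t))
(p(-158, -109) + 30895) + (-29 - 89)*(-45) = ((196 - 63*(-158) + 3*(-158)**2 + 3*(-109)*(-158)) + 30895) + (-29 - 89)*(-45) = ((196 + 9954 + 3*24964 + 51666) + 30895) - 118*(-45) = ((196 + 9954 + 74892 + 51666) + 30895) + 5310 = (136708 + 30895) + 5310 = 167603 + 5310 = 172913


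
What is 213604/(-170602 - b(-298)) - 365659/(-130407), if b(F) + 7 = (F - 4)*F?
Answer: 67431987641/33982890537 ≈ 1.9843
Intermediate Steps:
b(F) = -7 + F*(-4 + F) (b(F) = -7 + (F - 4)*F = -7 + (-4 + F)*F = -7 + F*(-4 + F))
213604/(-170602 - b(-298)) - 365659/(-130407) = 213604/(-170602 - (-7 + (-298)² - 4*(-298))) - 365659/(-130407) = 213604/(-170602 - (-7 + 88804 + 1192)) - 365659*(-1/130407) = 213604/(-170602 - 1*89989) + 365659/130407 = 213604/(-170602 - 89989) + 365659/130407 = 213604/(-260591) + 365659/130407 = 213604*(-1/260591) + 365659/130407 = -213604/260591 + 365659/130407 = 67431987641/33982890537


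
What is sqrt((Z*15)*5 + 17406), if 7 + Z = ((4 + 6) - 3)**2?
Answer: 6*sqrt(571) ≈ 143.37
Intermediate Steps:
Z = 42 (Z = -7 + ((4 + 6) - 3)**2 = -7 + (10 - 3)**2 = -7 + 7**2 = -7 + 49 = 42)
sqrt((Z*15)*5 + 17406) = sqrt((42*15)*5 + 17406) = sqrt(630*5 + 17406) = sqrt(3150 + 17406) = sqrt(20556) = 6*sqrt(571)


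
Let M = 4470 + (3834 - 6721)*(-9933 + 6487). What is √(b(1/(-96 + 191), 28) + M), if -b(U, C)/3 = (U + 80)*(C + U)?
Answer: √89765796017/95 ≈ 3153.8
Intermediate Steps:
b(U, C) = -3*(80 + U)*(C + U) (b(U, C) = -3*(U + 80)*(C + U) = -3*(80 + U)*(C + U))
M = 9953072 (M = 4470 - 2887*(-3446) = 4470 + 9948602 = 9953072)
√(b(1/(-96 + 191), 28) + M) = √((-240*28 - 240/(-96 + 191) - 3/(-96 + 191)² - 3*28/(-96 + 191)) + 9953072) = √((-6720 - 240/95 - 3*(1/95)² - 3*28/95) + 9953072) = √((-6720 - 240*1/95 - 3*(1/95)² - 3*28*1/95) + 9953072) = √((-6720 - 48/19 - 3*1/9025 - 84/95) + 9953072) = √((-6720 - 48/19 - 3/9025 - 84/95) + 9953072) = √(-60678783/9025 + 9953072) = √(89765796017/9025) = √89765796017/95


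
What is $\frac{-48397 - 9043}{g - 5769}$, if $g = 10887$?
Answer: $- \frac{28720}{2559} \approx -11.223$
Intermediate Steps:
$\frac{-48397 - 9043}{g - 5769} = \frac{-48397 - 9043}{10887 - 5769} = - \frac{57440}{5118} = \left(-57440\right) \frac{1}{5118} = - \frac{28720}{2559}$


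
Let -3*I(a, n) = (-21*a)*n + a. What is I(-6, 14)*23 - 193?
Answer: -13671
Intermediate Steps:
I(a, n) = -a/3 + 7*a*n (I(a, n) = -((-21*a)*n + a)/3 = -(-21*a*n + a)/3 = -(a - 21*a*n)/3 = -a/3 + 7*a*n)
I(-6, 14)*23 - 193 = ((⅓)*(-6)*(-1 + 21*14))*23 - 193 = ((⅓)*(-6)*(-1 + 294))*23 - 193 = ((⅓)*(-6)*293)*23 - 193 = -586*23 - 193 = -13478 - 193 = -13671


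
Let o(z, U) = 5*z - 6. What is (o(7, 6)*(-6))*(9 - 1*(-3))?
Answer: -2088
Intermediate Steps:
o(z, U) = -6 + 5*z
(o(7, 6)*(-6))*(9 - 1*(-3)) = ((-6 + 5*7)*(-6))*(9 - 1*(-3)) = ((-6 + 35)*(-6))*(9 + 3) = (29*(-6))*12 = -174*12 = -2088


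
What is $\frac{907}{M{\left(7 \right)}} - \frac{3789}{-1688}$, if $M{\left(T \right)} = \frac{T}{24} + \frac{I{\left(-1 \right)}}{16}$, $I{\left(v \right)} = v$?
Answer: $\frac{73530447}{18568} \approx 3960.1$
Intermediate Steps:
$M{\left(T \right)} = - \frac{1}{16} + \frac{T}{24}$ ($M{\left(T \right)} = \frac{T}{24} - \frac{1}{16} = - \frac{1}{16} + \frac{T}{24}$)
$\frac{907}{M{\left(7 \right)}} - \frac{3789}{-1688} = \frac{907}{- \frac{1}{16} + \frac{1}{24} \cdot 7} - \frac{3789}{-1688} = \frac{907}{- \frac{1}{16} + \frac{7}{24}} - - \frac{3789}{1688} = \frac{907}{\frac{11}{48}} + \frac{3789}{1688} = 907 \cdot \frac{48}{11} + \frac{3789}{1688} = \frac{43536}{11} + \frac{3789}{1688} = \frac{73530447}{18568}$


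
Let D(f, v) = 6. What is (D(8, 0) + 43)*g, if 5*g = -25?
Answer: -245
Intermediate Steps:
g = -5 (g = (⅕)*(-25) = -5)
(D(8, 0) + 43)*g = (6 + 43)*(-5) = 49*(-5) = -245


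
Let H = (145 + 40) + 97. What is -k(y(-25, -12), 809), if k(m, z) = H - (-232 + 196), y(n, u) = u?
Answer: -318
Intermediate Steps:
H = 282 (H = 185 + 97 = 282)
k(m, z) = 318 (k(m, z) = 282 - (-232 + 196) = 282 - 1*(-36) = 282 + 36 = 318)
-k(y(-25, -12), 809) = -1*318 = -318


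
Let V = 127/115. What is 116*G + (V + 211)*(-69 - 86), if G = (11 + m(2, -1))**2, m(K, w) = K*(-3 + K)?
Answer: -540044/23 ≈ -23480.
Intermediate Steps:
V = 127/115 (V = 127*(1/115) = 127/115 ≈ 1.1043)
G = 81 (G = (11 + 2*(-3 + 2))**2 = (11 + 2*(-1))**2 = (11 - 2)**2 = 9**2 = 81)
116*G + (V + 211)*(-69 - 86) = 116*81 + (127/115 + 211)*(-69 - 86) = 9396 + (24392/115)*(-155) = 9396 - 756152/23 = -540044/23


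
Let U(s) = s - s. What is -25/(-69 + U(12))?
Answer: 25/69 ≈ 0.36232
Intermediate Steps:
U(s) = 0
-25/(-69 + U(12)) = -25/(-69 + 0) = -25/(-69) = -1/69*(-25) = 25/69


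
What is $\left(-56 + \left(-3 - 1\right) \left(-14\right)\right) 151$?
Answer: $0$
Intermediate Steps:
$\left(-56 + \left(-3 - 1\right) \left(-14\right)\right) 151 = \left(-56 - -56\right) 151 = \left(-56 + 56\right) 151 = 0 \cdot 151 = 0$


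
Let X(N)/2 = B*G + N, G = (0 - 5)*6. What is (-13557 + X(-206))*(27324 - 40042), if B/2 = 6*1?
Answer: 186814702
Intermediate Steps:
B = 12 (B = 2*(6*1) = 2*6 = 12)
G = -30 (G = -5*6 = -30)
X(N) = -720 + 2*N (X(N) = 2*(12*(-30) + N) = 2*(-360 + N) = -720 + 2*N)
(-13557 + X(-206))*(27324 - 40042) = (-13557 + (-720 + 2*(-206)))*(27324 - 40042) = (-13557 + (-720 - 412))*(-12718) = (-13557 - 1132)*(-12718) = -14689*(-12718) = 186814702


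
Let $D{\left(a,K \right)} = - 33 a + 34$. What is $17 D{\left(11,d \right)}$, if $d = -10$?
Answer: $-5593$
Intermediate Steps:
$D{\left(a,K \right)} = 34 - 33 a$
$17 D{\left(11,d \right)} = 17 \left(34 - 363\right) = 17 \left(-329\right) = -5593$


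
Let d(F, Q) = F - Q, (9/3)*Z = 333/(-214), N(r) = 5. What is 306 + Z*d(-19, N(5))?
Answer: 34074/107 ≈ 318.45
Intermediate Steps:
Z = -111/214 (Z = (333/(-214))/3 = (333*(-1/214))/3 = (⅓)*(-333/214) = -111/214 ≈ -0.51869)
306 + Z*d(-19, N(5)) = 306 - 111*(-19 - 1*5)/214 = 306 - 111*(-19 - 5)/214 = 306 - 111/214*(-24) = 306 + 1332/107 = 34074/107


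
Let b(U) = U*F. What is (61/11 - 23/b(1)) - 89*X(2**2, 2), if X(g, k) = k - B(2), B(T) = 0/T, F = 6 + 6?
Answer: -23017/132 ≈ -174.37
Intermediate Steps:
F = 12
B(T) = 0
b(U) = 12*U (b(U) = U*12 = 12*U)
X(g, k) = k (X(g, k) = k - 1*0 = k + 0 = k)
(61/11 - 23/b(1)) - 89*X(2**2, 2) = (61/11 - 23/(12*1)) - 89*2 = (61*(1/11) - 23/12) - 178 = (61/11 - 23*1/12) - 178 = (61/11 - 23/12) - 178 = 479/132 - 178 = -23017/132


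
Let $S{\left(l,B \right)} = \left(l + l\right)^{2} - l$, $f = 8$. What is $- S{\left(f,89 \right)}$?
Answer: $-248$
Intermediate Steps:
$S{\left(l,B \right)} = - l + 4 l^{2}$ ($S{\left(l,B \right)} = \left(2 l\right)^{2} - l = 4 l^{2} - l = - l + 4 l^{2}$)
$- S{\left(f,89 \right)} = - 8 \left(-1 + 4 \cdot 8\right) = - 8 \left(-1 + 32\right) = - 8 \cdot 31 = \left(-1\right) 248 = -248$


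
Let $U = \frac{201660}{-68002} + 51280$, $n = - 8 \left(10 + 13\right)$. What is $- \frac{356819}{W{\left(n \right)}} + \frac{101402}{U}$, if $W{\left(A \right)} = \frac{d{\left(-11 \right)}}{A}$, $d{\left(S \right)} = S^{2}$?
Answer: $\frac{57233719779915421}{105479962225} \approx 5.426 \cdot 10^{5}$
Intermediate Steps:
$n = -184$ ($n = \left(-8\right) 23 = -184$)
$W{\left(A \right)} = \frac{121}{A}$ ($W{\left(A \right)} = \frac{\left(-11\right)^{2}}{A} = \frac{121}{A}$)
$U = \frac{1743470450}{34001}$ ($U = 201660 \left(- \frac{1}{68002}\right) + 51280 = - \frac{100830}{34001} + 51280 = \frac{1743470450}{34001} \approx 51277.0$)
$- \frac{356819}{W{\left(n \right)}} + \frac{101402}{U} = - \frac{356819}{121 \frac{1}{-184}} + \frac{101402}{\frac{1743470450}{34001}} = - \frac{356819}{121 \left(- \frac{1}{184}\right)} + 101402 \cdot \frac{34001}{1743470450} = - \frac{356819}{- \frac{121}{184}} + \frac{1723884701}{871735225} = \left(-356819\right) \left(- \frac{184}{121}\right) + \frac{1723884701}{871735225} = \frac{65654696}{121} + \frac{1723884701}{871735225} = \frac{57233719779915421}{105479962225}$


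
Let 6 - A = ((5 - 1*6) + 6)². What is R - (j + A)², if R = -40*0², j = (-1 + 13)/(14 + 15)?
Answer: -290521/841 ≈ -345.45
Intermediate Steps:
j = 12/29 ≈ 0.41379
A = -19 (A = 6 - ((5 - 1*6) + 6)² = 6 - ((5 - 6) + 6)² = 6 - (-1 + 6)² = 6 - 1*5² = 6 - 1*25 = 6 - 25 = -19)
R = 0 (R = -40*0 = 0)
R - (j + A)² = 0 - (12/29 - 19)² = 0 - (-539/29)² = 0 - 1*290521/841 = 0 - 290521/841 = -290521/841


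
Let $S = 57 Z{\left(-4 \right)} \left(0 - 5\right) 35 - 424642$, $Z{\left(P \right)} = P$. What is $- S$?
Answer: $384742$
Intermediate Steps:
$S = -384742$ ($S = 57 \left(- 4 \left(0 - 5\right)\right) 35 - 424642 = 57 \left(\left(-4\right) \left(-5\right)\right) 35 - 424642 = 57 \cdot 20 \cdot 35 - 424642 = 1140 \cdot 35 - 424642 = 39900 - 424642 = -384742$)
$- S = \left(-1\right) \left(-384742\right) = 384742$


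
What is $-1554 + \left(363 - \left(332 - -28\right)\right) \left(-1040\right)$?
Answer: $-4674$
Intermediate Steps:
$-1554 + \left(363 - \left(332 - -28\right)\right) \left(-1040\right) = -1554 + \left(363 - \left(332 + 28\right)\right) \left(-1040\right) = -1554 + \left(363 - 360\right) \left(-1040\right) = -1554 + 3 \left(-1040\right) = -1554 - 3120 = -4674$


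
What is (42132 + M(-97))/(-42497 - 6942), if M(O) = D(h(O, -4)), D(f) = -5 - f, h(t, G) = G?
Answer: -42131/49439 ≈ -0.85218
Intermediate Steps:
M(O) = -1 (M(O) = -5 - 1*(-4) = -5 + 4 = -1)
(42132 + M(-97))/(-42497 - 6942) = (42132 - 1)/(-42497 - 6942) = 42131/(-49439) = 42131*(-1/49439) = -42131/49439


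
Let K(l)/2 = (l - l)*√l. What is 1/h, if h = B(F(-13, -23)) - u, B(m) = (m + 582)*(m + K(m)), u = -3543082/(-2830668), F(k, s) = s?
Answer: -1415334/18198720779 ≈ -7.7771e-5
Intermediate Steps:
K(l) = 0 (K(l) = 2*((l - l)*√l) = 2*(0*√l) = 2*0 = 0)
u = 1771541/1415334 (u = -3543082*(-1/2830668) = 1771541/1415334 ≈ 1.2517)
B(m) = m*(582 + m) (B(m) = (m + 582)*(m + 0) = (582 + m)*m = m*(582 + m))
h = -18198720779/1415334 (h = -23*(582 - 23) - 1*1771541/1415334 = -23*559 - 1771541/1415334 = -12857 - 1771541/1415334 = -18198720779/1415334 ≈ -12858.)
1/h = 1/(-18198720779/1415334) = -1415334/18198720779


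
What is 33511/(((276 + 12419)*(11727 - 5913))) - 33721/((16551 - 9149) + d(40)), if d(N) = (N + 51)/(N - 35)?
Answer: -4147759210013/912792563910 ≈ -4.5440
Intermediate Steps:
d(N) = (51 + N)/(-35 + N)
33511/(((276 + 12419)*(11727 - 5913))) - 33721/((16551 - 9149) + d(40)) = 33511/(((276 + 12419)*(11727 - 5913))) - 33721/((16551 - 9149) + (51 + 40)/(-35 + 40)) = 33511/((12695*5814)) - 33721/(7402 + 91/5) = 33511/73808730 - 33721/(7402 + (1/5)*91) = 33511*(1/73808730) - 33721/(7402 + 91/5) = 33511/73808730 - 33721/37101/5 = 33511/73808730 - 33721*5/37101 = 33511/73808730 - 168605/37101 = -4147759210013/912792563910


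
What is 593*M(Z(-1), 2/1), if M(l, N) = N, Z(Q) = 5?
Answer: 1186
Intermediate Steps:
593*M(Z(-1), 2/1) = 593*(2/1) = 593*(2*1) = 593*2 = 1186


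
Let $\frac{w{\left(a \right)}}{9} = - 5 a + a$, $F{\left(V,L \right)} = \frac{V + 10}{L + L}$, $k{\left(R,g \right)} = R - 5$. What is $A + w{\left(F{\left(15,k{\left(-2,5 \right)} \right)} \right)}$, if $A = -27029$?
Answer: $- \frac{188753}{7} \approx -26965.0$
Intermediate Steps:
$k{\left(R,g \right)} = -5 + R$ ($k{\left(R,g \right)} = R - 5 = -5 + R$)
$F{\left(V,L \right)} = \frac{10 + V}{2 L}$
$w{\left(a \right)} = - 36 a$ ($w{\left(a \right)} = 9 \left(- 5 a + a\right) = 9 \left(- 4 a\right) = - 36 a$)
$A + w{\left(F{\left(15,k{\left(-2,5 \right)} \right)} \right)} = -27029 - 36 \frac{10 + 15}{2 \left(-5 - 2\right)} = -27029 - 36 \cdot \frac{1}{2} \frac{1}{-7} \cdot 25 = -27029 - 36 \cdot \frac{1}{2} \left(- \frac{1}{7}\right) 25 = -27029 - - \frac{450}{7} = -27029 + \frac{450}{7} = - \frac{188753}{7}$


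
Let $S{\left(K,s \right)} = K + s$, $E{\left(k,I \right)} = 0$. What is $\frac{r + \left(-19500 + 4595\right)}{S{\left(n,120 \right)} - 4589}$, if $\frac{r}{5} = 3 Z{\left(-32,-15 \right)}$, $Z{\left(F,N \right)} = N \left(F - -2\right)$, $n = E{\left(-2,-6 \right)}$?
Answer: $\frac{8155}{4469} \approx 1.8248$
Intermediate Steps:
$n = 0$
$Z{\left(F,N \right)} = N \left(2 + F\right)$ ($Z{\left(F,N \right)} = N \left(F + 2\right) = N \left(2 + F\right)$)
$r = 6750$ ($r = 5 \cdot 3 \left(- 15 \left(2 - 32\right)\right) = 5 \cdot 3 \left(\left(-15\right) \left(-30\right)\right) = 5 \cdot 3 \cdot 450 = 5 \cdot 1350 = 6750$)
$\frac{r + \left(-19500 + 4595\right)}{S{\left(n,120 \right)} - 4589} = \frac{6750 + \left(-19500 + 4595\right)}{\left(0 + 120\right) - 4589} = \frac{6750 - 14905}{120 - 4589} = - \frac{8155}{-4469} = \left(-8155\right) \left(- \frac{1}{4469}\right) = \frac{8155}{4469}$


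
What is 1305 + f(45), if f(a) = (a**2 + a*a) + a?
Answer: 5400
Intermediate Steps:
f(a) = a + 2*a**2 (f(a) = (a**2 + a**2) + a = 2*a**2 + a = a + 2*a**2)
1305 + f(45) = 1305 + 45*(1 + 2*45) = 1305 + 45*(1 + 90) = 1305 + 45*91 = 1305 + 4095 = 5400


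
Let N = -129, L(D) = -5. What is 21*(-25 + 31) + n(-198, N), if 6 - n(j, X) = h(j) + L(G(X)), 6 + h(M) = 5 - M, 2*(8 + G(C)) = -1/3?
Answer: -60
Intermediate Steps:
G(C) = -49/6 (G(C) = -8 + (-1/3)/2 = -8 + (-1*⅓)/2 = -8 + (½)*(-⅓) = -8 - ⅙ = -49/6)
h(M) = -1 - M (h(M) = -6 + (5 - M) = -1 - M)
n(j, X) = 12 + j (n(j, X) = 6 - ((-1 - j) - 5) = 6 - (-6 - j) = 6 + (6 + j) = 12 + j)
21*(-25 + 31) + n(-198, N) = 21*(-25 + 31) + (12 - 198) = 21*6 - 186 = 126 - 186 = -60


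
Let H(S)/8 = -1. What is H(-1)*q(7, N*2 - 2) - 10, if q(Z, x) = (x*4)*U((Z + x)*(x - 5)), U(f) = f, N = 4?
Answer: -2506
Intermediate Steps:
q(Z, x) = 4*x*(-5 + x)*(Z + x) (q(Z, x) = (x*4)*((Z + x)*(x - 5)) = (4*x)*((Z + x)*(-5 + x)) = (4*x)*((-5 + x)*(Z + x)) = 4*x*(-5 + x)*(Z + x))
H(S) = -8 (H(S) = 8*(-1) = -8)
H(-1)*q(7, N*2 - 2) - 10 = -32*(4*2 - 2)*((4*2 - 2)² - 5*7 - 5*(4*2 - 2) + 7*(4*2 - 2)) - 10 = -32*(8 - 2)*((8 - 2)² - 35 - 5*(8 - 2) + 7*(8 - 2)) - 10 = -32*6*(6² - 35 - 5*6 + 7*6) - 10 = -32*6*(36 - 35 - 30 + 42) - 10 = -32*6*13 - 10 = -8*312 - 10 = -2496 - 10 = -2506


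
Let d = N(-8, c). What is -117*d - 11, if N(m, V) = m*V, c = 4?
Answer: 3733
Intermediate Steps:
N(m, V) = V*m
d = -32 (d = 4*(-8) = -32)
-117*d - 11 = -117*(-32) - 11 = 3744 - 11 = 3733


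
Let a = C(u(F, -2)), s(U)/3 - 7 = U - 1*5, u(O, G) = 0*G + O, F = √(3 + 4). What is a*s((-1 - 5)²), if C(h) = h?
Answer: 114*√7 ≈ 301.62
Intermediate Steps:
F = √7 ≈ 2.6458
u(O, G) = O (u(O, G) = 0 + O = O)
s(U) = 6 + 3*U (s(U) = 21 + 3*(U - 1*5) = 21 + 3*(U - 5) = 21 + 3*(-5 + U) = 21 + (-15 + 3*U) = 6 + 3*U)
a = √7 ≈ 2.6458
a*s((-1 - 5)²) = √7*(6 + 3*(-1 - 5)²) = √7*(6 + 3*(-6)²) = √7*(6 + 3*36) = √7*(6 + 108) = √7*114 = 114*√7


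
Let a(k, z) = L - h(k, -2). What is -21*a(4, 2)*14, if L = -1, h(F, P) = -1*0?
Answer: 294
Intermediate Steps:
h(F, P) = 0
a(k, z) = -1 (a(k, z) = -1 - 1*0 = -1 + 0 = -1)
-21*a(4, 2)*14 = -21*(-1)*14 = 21*14 = 294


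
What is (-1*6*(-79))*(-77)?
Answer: -36498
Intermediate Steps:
(-1*6*(-79))*(-77) = -6*(-79)*(-77) = 474*(-77) = -36498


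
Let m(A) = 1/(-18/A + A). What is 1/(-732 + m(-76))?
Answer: -2879/2107466 ≈ -0.0013661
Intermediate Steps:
m(A) = 1/(A - 18/A)
1/(-732 + m(-76)) = 1/(-732 - 76/(-18 + (-76)**2)) = 1/(-732 - 76/(-18 + 5776)) = 1/(-732 - 76/5758) = 1/(-732 - 76*1/5758) = 1/(-732 - 38/2879) = 1/(-2107466/2879) = -2879/2107466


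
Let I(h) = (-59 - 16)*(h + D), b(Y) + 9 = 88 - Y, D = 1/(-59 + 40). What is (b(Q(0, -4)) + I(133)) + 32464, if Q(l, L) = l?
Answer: 428867/19 ≈ 22572.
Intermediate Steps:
D = -1/19 (D = 1/(-19) = -1/19 ≈ -0.052632)
b(Y) = 79 - Y (b(Y) = -9 + (88 - Y) = 79 - Y)
I(h) = 75/19 - 75*h (I(h) = (-59 - 16)*(h - 1/19) = -75*(-1/19 + h) = 75/19 - 75*h)
(b(Q(0, -4)) + I(133)) + 32464 = ((79 - 1*0) + (75/19 - 75*133)) + 32464 = ((79 + 0) + (75/19 - 9975)) + 32464 = (79 - 189450/19) + 32464 = -187949/19 + 32464 = 428867/19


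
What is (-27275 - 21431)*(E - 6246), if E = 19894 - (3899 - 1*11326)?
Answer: -1026478950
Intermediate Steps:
E = 27321 (E = 19894 - (3899 - 11326) = 19894 - 1*(-7427) = 19894 + 7427 = 27321)
(-27275 - 21431)*(E - 6246) = (-27275 - 21431)*(27321 - 6246) = -48706*21075 = -1026478950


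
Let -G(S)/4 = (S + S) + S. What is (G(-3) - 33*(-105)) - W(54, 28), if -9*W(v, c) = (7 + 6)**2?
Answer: 31678/9 ≈ 3519.8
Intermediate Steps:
W(v, c) = -169/9 (W(v, c) = -(7 + 6)**2/9 = -1/9*13**2 = -1/9*169 = -169/9)
G(S) = -12*S (G(S) = -4*((S + S) + S) = -4*(2*S + S) = -12*S)
(G(-3) - 33*(-105)) - W(54, 28) = (-12*(-3) - 33*(-105)) - 1*(-169/9) = (36 + 3465) + 169/9 = 3501 + 169/9 = 31678/9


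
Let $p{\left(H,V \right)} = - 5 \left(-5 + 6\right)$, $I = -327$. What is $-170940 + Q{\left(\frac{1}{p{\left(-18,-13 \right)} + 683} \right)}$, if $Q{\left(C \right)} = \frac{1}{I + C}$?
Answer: $- \frac{37898253378}{221705} \approx -1.7094 \cdot 10^{5}$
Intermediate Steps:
$p{\left(H,V \right)} = -5$ ($p{\left(H,V \right)} = \left(-5\right) 1 = -5$)
$Q{\left(C \right)} = \frac{1}{-327 + C}$
$-170940 + Q{\left(\frac{1}{p{\left(-18,-13 \right)} + 683} \right)} = -170940 + \frac{1}{-327 + \frac{1}{-5 + 683}} = -170940 + \frac{1}{-327 + \frac{1}{678}} = -170940 + \frac{1}{- \frac{221705}{678}} = -170940 - \frac{678}{221705} = - \frac{37898253378}{221705}$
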